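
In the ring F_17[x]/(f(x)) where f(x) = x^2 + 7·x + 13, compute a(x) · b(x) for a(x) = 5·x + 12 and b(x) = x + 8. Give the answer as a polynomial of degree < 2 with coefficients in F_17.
a · b ≡ 14 (mod f(x))

Multiply as integer polynomials: a · b = 5·x^2 + 52·x + 96. Reducing coefficients mod 17: a · b ≡ 5·x^2 + x + 11. Now divide by f(x) = x^2 + 7·x + 13 in F_17[x], eliminating the leading term at each step:
  leading term 5·x^2: subtract (5)·f(x) = 5·x^2 + x + 14, leaving 14 (coefficients mod 17)
The degree is now < 2, so this is the remainder. Hence a · b ≡ 14 in F_17[x]/(f).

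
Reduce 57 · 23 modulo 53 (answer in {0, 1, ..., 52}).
Reduce the factors first: 57 ≡ 4 (mod 53), so 57 · 23 ≡ 4 · 23 (mod 53). 4 · 23 = 92. Dividing by 53: 92 = 1·53 + 39. So (57 · 23) mod 53 = 39.

Final answer: 39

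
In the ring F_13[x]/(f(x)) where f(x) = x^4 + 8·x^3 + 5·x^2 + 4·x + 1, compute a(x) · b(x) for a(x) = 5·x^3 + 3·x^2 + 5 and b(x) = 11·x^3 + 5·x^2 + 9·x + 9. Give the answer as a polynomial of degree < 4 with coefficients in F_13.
a · b ≡ 6·x^3 + 8·x^2 + 9·x + 12 (mod f(x))

Multiply as integer polynomials: a · b = 55·x^6 + 58·x^5 + 60·x^4 + 127·x^3 + 52·x^2 + 45·x + 45. Reducing coefficients mod 13: a · b ≡ 3·x^6 + 6·x^5 + 8·x^4 + 10·x^3 + 6·x + 6. Now divide by f(x) = x^4 + 8·x^3 + 5·x^2 + 4·x + 1 in F_13[x], eliminating the leading term at each step:
  leading term 3·x^6: subtract (3·x^2)·f(x) = 3·x^6 + 11·x^5 + 2·x^4 + 12·x^3 + 3·x^2, leaving 8·x^5 + 6·x^4 + 11·x^3 + 10·x^2 + 6·x + 6 (coefficients mod 13)
  leading term 8·x^5: subtract (8·x)·f(x) = 8·x^5 + 12·x^4 + x^3 + 6·x^2 + 8·x, leaving 7·x^4 + 10·x^3 + 4·x^2 + 11·x + 6 (coefficients mod 13)
  leading term 7·x^4: subtract (7)·f(x) = 7·x^4 + 4·x^3 + 9·x^2 + 2·x + 7, leaving 6·x^3 + 8·x^2 + 9·x + 12 (coefficients mod 13)
The degree is now < 4, so this is the remainder. Hence a · b ≡ 6·x^3 + 8·x^2 + 9·x + 12 in F_13[x]/(f).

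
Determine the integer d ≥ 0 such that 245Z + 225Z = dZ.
In the PID Z, (a, b) is generated by gcd(a, b). Compute gcd(245, 225) with the extended Euclidean algorithm, tracking rows (r, s, t) with s·245 + t·225 = r:
  row A: (245, 1, 0)   [1·245 + 0·225 = 245]
  row B: (225, 0, 1)   [0·245 + 1·225 = 225]
  245 = 1·225 + 20   → row C = row A − 1·row B = (20, 1, −1)   [check: 1·245 − 1·225 = 20]
  225 = 11·20 + 5   → row D = row B − 11·row C = (5, −11, 12)   [check: −11·245 + 12·225 = 5]
  20 = 4·5 + 0   → remainder 0, stop. gcd = 5 (last nonzero row D).
So gcd(245, 225) = 5, with Bézout identity −11·245 + 12·225 = 5. Containment (⊇): the Bézout identity exhibits 5 as an element of (245, 225), giving (5) ⊆ (245, 225). Containment (⊆): since 5 | 245 and 5 | 225 (245 = 5·49, 225 = 5·45), every Z-linear combination of 245 and 225 is divisible by 5, so (245, 225) ⊆ (5). Therefore (245, 225) = (5), d = 5.

Final answer: (245, 225) = (5); d = 5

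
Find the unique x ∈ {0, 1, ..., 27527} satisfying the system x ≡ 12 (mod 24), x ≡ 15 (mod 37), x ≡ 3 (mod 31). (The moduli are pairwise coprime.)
The moduli 24, 37, 31 are pairwise coprime, so by the CRT there is a unique solution mod 24·37·31 = 27528.
Solve by successive substitution. Start with x ≡ 12 (mod 24).
  Combine with x ≡ 15 (mod 37): write x = 12 + 24·t and require 12 + 24·t ≡ 15 (mod 37), i.e. 24·t ≡ 15 − 12 ≡ 3 (mod 37). Since 24^(−1) ≡ 17 (mod 37), t ≡ 17·3 ≡ 14 (mod 37). So x ≡ 12 + 24·14 = 348 (mod 888).
  Combine with x ≡ 3 (mod 31): write x = 348 + 888·t and require 348 + 888·t ≡ 3 (mod 31), i.e. 888·t ≡ 3 − 348 ≡ 27 (mod 31). Since 888^(−1) ≡ 14 (mod 31) (888 ≡ 20 (mod 31)), t ≡ 14·27 ≡ 6 (mod 31). So x ≡ 348 + 888·6 = 5676 (mod 27528).
Unique solution in [0, 27528): x = 5676.

Final answer: x ≡ 5676 (mod 27528); the representative in [0, 27528) is 5676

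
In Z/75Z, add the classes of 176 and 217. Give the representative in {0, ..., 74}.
Reduce the summands first: 176 ≡ 26, 217 ≡ 67 (mod 75), so 176 + 217 ≡ 26 + 67 (mod 75). 26 + 67 = 93; 93 = 1·75 + 18, so (176 + 217) mod 75 = 18.

Final answer: 18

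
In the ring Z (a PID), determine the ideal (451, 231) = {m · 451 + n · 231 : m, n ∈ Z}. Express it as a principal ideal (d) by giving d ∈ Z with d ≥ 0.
In the PID Z, (a, b) is generated by gcd(a, b). Compute gcd(451, 231) with the extended Euclidean algorithm, tracking rows (r, s, t) with s·451 + t·231 = r:
  row A: (451, 1, 0)   [1·451 + 0·231 = 451]
  row B: (231, 0, 1)   [0·451 + 1·231 = 231]
  451 = 1·231 + 220   → row C = row A − 1·row B = (220, 1, −1)   [check: 1·451 − 1·231 = 220]
  231 = 1·220 + 11   → row D = row B − 1·row C = (11, −1, 2)   [check: −1·451 + 2·231 = 11]
  220 = 20·11 + 0   → remainder 0, stop. gcd = 11 (last nonzero row D).
So gcd(451, 231) = 11, with Bézout identity −1·451 + 2·231 = 11. Containment (⊇): the Bézout identity exhibits 11 as an element of (451, 231), giving (11) ⊆ (451, 231). Containment (⊆): since 11 | 451 and 11 | 231 (451 = 11·41, 231 = 11·21), every Z-linear combination of 451 and 231 is divisible by 11, so (451, 231) ⊆ (11). Therefore (451, 231) = (11), d = 11.

Final answer: (451, 231) = (11); d = 11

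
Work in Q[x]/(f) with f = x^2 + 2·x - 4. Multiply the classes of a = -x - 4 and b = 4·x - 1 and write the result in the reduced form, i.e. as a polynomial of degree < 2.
First multiply in Q[x] without reducing: a · b = -4·x^2 - 15·x + 4. Now divide by f(x) = x^2 + 2·x - 4, eliminating the leading term at each step:
  leading term -4·x^2: subtract (-4)·f(x) = -4·x^2 - 8·x + 16, leaving -7·x - 12
The degree is now < 2, so this is the remainder. Hence a · b ≡ -7·x - 12 in Q[x]/(f).

Final answer: a · b ≡ -7·x - 12 (mod f(x))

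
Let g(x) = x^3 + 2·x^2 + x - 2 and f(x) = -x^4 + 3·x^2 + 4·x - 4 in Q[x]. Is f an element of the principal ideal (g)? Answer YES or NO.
In Q[x] the ideal (g) consists of all multiples of g, so f ∈ (g) iff g | f, i.e. iff the remainder of f on division by g is 0. Divide f by g (g is monic, so eliminate the leading term of the running remainder at each step):
  leading term -x^4: subtract (-x)·g(x) = -x^4 - 2·x^3 - x^2 + 2·x, leaving 2·x^3 + 4·x^2 + 2·x - 4
  leading term 2·x^3: subtract (2)·g(x) = 2·x^3 + 4·x^2 + 2·x - 4, leaving 0
The remainder is 0, so f(x) = g(x) · h(x) with h(x) = 2 - x. Hence g | f, i.e. f ∈ (g).

Final answer: YES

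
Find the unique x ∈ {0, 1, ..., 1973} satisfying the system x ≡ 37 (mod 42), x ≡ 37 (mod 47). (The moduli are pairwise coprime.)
x ≡ 37 (mod 1974); the representative in [0, 1974) is 37

The moduli 42, 47 are pairwise coprime, so by the CRT there is a unique solution mod 42·47 = 1974.
Solve by successive substitution. Start with x ≡ 37 (mod 42).
  Combine with x ≡ 37 (mod 47): write x = 37 + 42·t and require 37 + 42·t ≡ 37 (mod 47), i.e. 42·t ≡ 37 − 37 ≡ 0 (mod 47). Since 42^(−1) ≡ 28 (mod 47), t ≡ 28·0 ≡ 0 (mod 47). So x ≡ 37 + 42·0 = 37 (mod 1974).
Unique solution in [0, 1974): x = 37.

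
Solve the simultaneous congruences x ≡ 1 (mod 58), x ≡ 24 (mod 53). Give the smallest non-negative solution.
x ≡ 2727 (mod 3074); the representative in [0, 3074) is 2727

The moduli 58, 53 are pairwise coprime, so by the CRT there is a unique solution mod 58·53 = 3074.
Solve by successive substitution. Start with x ≡ 1 (mod 58).
  Combine with x ≡ 24 (mod 53): write x = 1 + 58·t and require 1 + 58·t ≡ 24 (mod 53), i.e. 58·t ≡ 24 − 1 ≡ 23 (mod 53). Since 58^(−1) ≡ 32 (mod 53) (58 ≡ 5 (mod 53)), t ≡ 32·23 ≡ 47 (mod 53). So x ≡ 1 + 58·47 = 2727 (mod 3074).
Unique solution in [0, 3074): x = 2727.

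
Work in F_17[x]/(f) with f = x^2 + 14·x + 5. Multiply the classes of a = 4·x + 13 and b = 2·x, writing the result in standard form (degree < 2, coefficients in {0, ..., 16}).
Multiply as integer polynomials: a · b = 8·x^2 + 26·x. Reducing coefficients mod 17: a · b ≡ 8·x^2 + 9·x. Now divide by f(x) = x^2 + 14·x + 5 in F_17[x], eliminating the leading term at each step:
  leading term 8·x^2: subtract (8)·f(x) = 8·x^2 + 10·x + 6, leaving 16·x + 11 (coefficients mod 17)
The degree is now < 2, so this is the remainder. Hence a · b ≡ 16·x + 11 in F_17[x]/(f).

Final answer: a · b ≡ 16·x + 11 (mod f(x))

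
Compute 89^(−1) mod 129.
89^(−1) ≡ 29 (mod 129)

Apply the extended Euclidean algorithm to (129, 89), tracking rows (r, s, t) with s·129 + t·89 = r. Each division r_prev = q·r_cur + r_new produces the new row as (previous row) − q·(current row):
  row A: (129, 1, 0)   [1·129 + 0·89 = 129]
  row B: (89, 0, 1)   [0·129 + 1·89 = 89]
  129 = 1·89 + 40   → row C = row A − 1·row B = (40, 1, −1)   [check: 1·129 − 1·89 = 40]
  89 = 2·40 + 9   → row D = row B − 2·row C = (9, −2, 3)   [check: −2·129 + 3·89 = 9]
  40 = 4·9 + 4   → row E = row C − 4·row D = (4, 9, −13)   [check: 9·129 − 13·89 = 4]
  9 = 2·4 + 1   → row F = row D − 2·row E = (1, −20, 29)   [check: −20·129 + 29·89 = 1]
  4 = 4·1 + 0   → remainder 0, stop. gcd = 1 (last nonzero row F).
The gcd is 1, so 89 is invertible mod 129. The last nonzero row gives −20·129 + 29·89 = 1, so t = 29. So 89^(−1) ≡ 29 (mod 129). Verify: 89 · 29 = 2581 ≡ 1 (mod 129). ✓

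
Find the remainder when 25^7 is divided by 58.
1

Use repeated squaring. Binary(7) = 111. Walk through the bits of the exponent 7 left-to-right: at each bit after the leading one, square the running value, then multiply by 25 if the bit is 1 (always reducing mod 58):
  bit 1 = 1 (leading): start with 25.
  bit 2 = 1: square 25^2 = 625 ≡ 45; bit is 1, so multiply 45·25 = 1125 ≡ 23 (mod 58).
  bit 3 = 1: square 23^2 = 529 ≡ 7; bit is 1, so multiply 7·25 = 175 ≡ 1 (mod 58).
Final value: 25^7 ≡ 1 (mod 58).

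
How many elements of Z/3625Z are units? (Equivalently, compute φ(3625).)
Z/3625Z has φ(3625) = 2800 units

An element a ∈ Z/3625Z is a unit iff gcd(a, 3625) = 1, so the number of units is φ(3625). φ is multiplicative, with φ(p^e) = p^e − p^(e−1). Factorise 3625 = 5^3 · 29. Then
  φ(3625) = (5^3 − 5^2) · (29 − 1) = 100 · 28 = 2800.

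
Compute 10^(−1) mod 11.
Apply the extended Euclidean algorithm to (11, 10), tracking rows (r, s, t) with s·11 + t·10 = r. Each division r_prev = q·r_cur + r_new produces the new row as (previous row) − q·(current row):
  row A: (11, 1, 0)   [1·11 + 0·10 = 11]
  row B: (10, 0, 1)   [0·11 + 1·10 = 10]
  11 = 1·10 + 1   → row C = row A − 1·row B = (1, 1, −1)   [check: 1·11 − 1·10 = 1]
  10 = 10·1 + 0   → remainder 0, stop. gcd = 1 (last nonzero row C).
The gcd is 1, so 10 is invertible mod 11. The last nonzero row gives 1·11 − 1·10 = 1, so t = −1. So 10^(−1) ≡ −1 ≡ 10 (mod 11). Verify: 10 · 10 = 100 ≡ 1 (mod 11). ✓

Final answer: 10^(−1) ≡ 10 (mod 11)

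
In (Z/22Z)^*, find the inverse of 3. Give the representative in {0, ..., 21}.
3^(−1) ≡ 15 (mod 22)

Apply the extended Euclidean algorithm to (22, 3), tracking rows (r, s, t) with s·22 + t·3 = r. Each division r_prev = q·r_cur + r_new produces the new row as (previous row) − q·(current row):
  row A: (22, 1, 0)   [1·22 + 0·3 = 22]
  row B: (3, 0, 1)   [0·22 + 1·3 = 3]
  22 = 7·3 + 1   → row C = row A − 7·row B = (1, 1, −7)   [check: 1·22 − 7·3 = 1]
  3 = 3·1 + 0   → remainder 0, stop. gcd = 1 (last nonzero row C).
The gcd is 1, so 3 is invertible mod 22. The last nonzero row gives 1·22 − 7·3 = 1, so t = −7. So 3^(−1) ≡ −7 ≡ 15 (mod 22). Verify: 3 · 15 = 45 ≡ 1 (mod 22). ✓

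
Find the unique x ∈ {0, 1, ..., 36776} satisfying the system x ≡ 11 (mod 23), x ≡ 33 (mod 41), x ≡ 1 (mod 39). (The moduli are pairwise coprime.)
The moduli 23, 41, 39 are pairwise coprime, so by the CRT there is a unique solution mod 23·41·39 = 36777.
Solve by successive substitution. Start with x ≡ 11 (mod 23).
  Combine with x ≡ 33 (mod 41): write x = 11 + 23·t and require 11 + 23·t ≡ 33 (mod 41), i.e. 23·t ≡ 33 − 11 ≡ 22 (mod 41). Since 23^(−1) ≡ 25 (mod 41), t ≡ 25·22 ≡ 17 (mod 41). So x ≡ 11 + 23·17 = 402 (mod 943).
  Combine with x ≡ 1 (mod 39): write x = 402 + 943·t and require 402 + 943·t ≡ 1 (mod 39), i.e. 943·t ≡ 1 − 402 ≡ 28 (mod 39). Since 943^(−1) ≡ 28 (mod 39) (943 ≡ 7 (mod 39)), t ≡ 28·28 ≡ 4 (mod 39). So x ≡ 402 + 943·4 = 4174 (mod 36777).
Unique solution in [0, 36777): x = 4174.

Final answer: x ≡ 4174 (mod 36777); the representative in [0, 36777) is 4174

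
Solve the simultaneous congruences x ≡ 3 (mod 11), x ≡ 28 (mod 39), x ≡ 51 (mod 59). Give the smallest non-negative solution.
The moduli 11, 39, 59 are pairwise coprime, so by the CRT there is a unique solution mod 11·39·59 = 25311.
Solve by successive substitution. Start with x ≡ 3 (mod 11).
  Combine with x ≡ 28 (mod 39): write x = 3 + 11·t and require 3 + 11·t ≡ 28 (mod 39), i.e. 11·t ≡ 28 − 3 ≡ 25 (mod 39). Since 11^(−1) ≡ 32 (mod 39), t ≡ 32·25 ≡ 20 (mod 39). So x ≡ 3 + 11·20 = 223 (mod 429).
  Combine with x ≡ 51 (mod 59): write x = 223 + 429·t and require 223 + 429·t ≡ 51 (mod 59), i.e. 429·t ≡ 51 − 223 ≡ 5 (mod 59). Since 429^(−1) ≡ 48 (mod 59) (429 ≡ 16 (mod 59)), t ≡ 48·5 ≡ 4 (mod 59). So x ≡ 223 + 429·4 = 1939 (mod 25311).
Unique solution in [0, 25311): x = 1939.

Final answer: x ≡ 1939 (mod 25311); the representative in [0, 25311) is 1939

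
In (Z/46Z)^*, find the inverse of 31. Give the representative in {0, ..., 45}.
Apply the extended Euclidean algorithm to (46, 31), tracking rows (r, s, t) with s·46 + t·31 = r. Each division r_prev = q·r_cur + r_new produces the new row as (previous row) − q·(current row):
  row A: (46, 1, 0)   [1·46 + 0·31 = 46]
  row B: (31, 0, 1)   [0·46 + 1·31 = 31]
  46 = 1·31 + 15   → row C = row A − 1·row B = (15, 1, −1)   [check: 1·46 − 1·31 = 15]
  31 = 2·15 + 1   → row D = row B − 2·row C = (1, −2, 3)   [check: −2·46 + 3·31 = 1]
  15 = 15·1 + 0   → remainder 0, stop. gcd = 1 (last nonzero row D).
The gcd is 1, so 31 is invertible mod 46. The last nonzero row gives −2·46 + 3·31 = 1, so t = 3. So 31^(−1) ≡ 3 (mod 46). Verify: 31 · 3 = 93 ≡ 1 (mod 46). ✓

Final answer: 31^(−1) ≡ 3 (mod 46)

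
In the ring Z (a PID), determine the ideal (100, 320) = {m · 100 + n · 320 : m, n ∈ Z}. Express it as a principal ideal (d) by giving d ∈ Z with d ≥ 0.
In the PID Z, (a, b) is generated by gcd(a, b). Compute gcd(320, 100) with the extended Euclidean algorithm, tracking rows (r, s, t) with s·320 + t·100 = r:
  row A: (320, 1, 0)   [1·320 + 0·100 = 320]
  row B: (100, 0, 1)   [0·320 + 1·100 = 100]
  320 = 3·100 + 20   → row C = row A − 3·row B = (20, 1, −3)   [check: 1·320 − 3·100 = 20]
  100 = 5·20 + 0   → remainder 0, stop. gcd = 20 (last nonzero row C).
So gcd(100, 320) = 20, with Bézout identity 1·320 − 3·100 = 20. Containment (⊇): the Bézout identity exhibits 20 as an element of (100, 320), giving (20) ⊆ (100, 320). Containment (⊆): since 20 | 100 and 20 | 320 (100 = 20·5, 320 = 20·16), every Z-linear combination of 100 and 320 is divisible by 20, so (100, 320) ⊆ (20). Therefore (100, 320) = (20), d = 20.

Final answer: (100, 320) = (20); d = 20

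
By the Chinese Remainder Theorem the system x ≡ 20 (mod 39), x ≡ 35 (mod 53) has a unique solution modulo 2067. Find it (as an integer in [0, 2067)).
x ≡ 1307 (mod 2067); the representative in [0, 2067) is 1307

The moduli 39, 53 are pairwise coprime, so by the CRT there is a unique solution mod 39·53 = 2067.
Solve by successive substitution. Start with x ≡ 20 (mod 39).
  Combine with x ≡ 35 (mod 53): write x = 20 + 39·t and require 20 + 39·t ≡ 35 (mod 53), i.e. 39·t ≡ 35 − 20 ≡ 15 (mod 53). Since 39^(−1) ≡ 34 (mod 53), t ≡ 34·15 ≡ 33 (mod 53). So x ≡ 20 + 39·33 = 1307 (mod 2067).
Unique solution in [0, 2067): x = 1307.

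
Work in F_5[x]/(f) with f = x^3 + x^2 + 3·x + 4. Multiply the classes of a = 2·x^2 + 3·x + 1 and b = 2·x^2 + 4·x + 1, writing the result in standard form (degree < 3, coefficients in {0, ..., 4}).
Multiply as integer polynomials: a · b = 4·x^4 + 14·x^3 + 16·x^2 + 7·x + 1. Reducing coefficients mod 5: a · b ≡ 4·x^4 + 4·x^3 + x^2 + 2·x + 1. Now divide by f(x) = x^3 + x^2 + 3·x + 4 in F_5[x], eliminating the leading term at each step:
  leading term 4·x^4: subtract (4·x)·f(x) = 4·x^4 + 4·x^3 + 2·x^2 + x, leaving 4·x^2 + x + 1 (coefficients mod 5)
The degree is now < 3, so this is the remainder. Hence a · b ≡ 4·x^2 + x + 1 in F_5[x]/(f).

Final answer: a · b ≡ 4·x^2 + x + 1 (mod f(x))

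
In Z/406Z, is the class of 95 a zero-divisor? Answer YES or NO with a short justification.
NO

gcd(95, 406) = 1, so 95 is a unit in Z/406Z (it has a multiplicative inverse). A unit cannot be a zero-divisor: if 95·b ≡ 0 then multiplying both sides by 95^(−1) gives b ≡ 0. So 95 is not a zero-divisor.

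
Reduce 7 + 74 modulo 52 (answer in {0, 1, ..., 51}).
Reduce the summands first: 74 ≡ 22 (mod 52), so 7 + 74 ≡ 7 + 22 (mod 52). 7 + 22 = 29; 29 = 0·52 + 29, so (7 + 74) mod 52 = 29.

Final answer: 29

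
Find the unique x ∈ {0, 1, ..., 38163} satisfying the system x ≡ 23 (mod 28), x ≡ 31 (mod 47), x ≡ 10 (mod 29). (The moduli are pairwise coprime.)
The moduli 28, 47, 29 are pairwise coprime, so by the CRT there is a unique solution mod 28·47·29 = 38164.
Solve by successive substitution. Start with x ≡ 23 (mod 28).
  Combine with x ≡ 31 (mod 47): write x = 23 + 28·t and require 23 + 28·t ≡ 31 (mod 47), i.e. 28·t ≡ 31 − 23 ≡ 8 (mod 47). Since 28^(−1) ≡ 42 (mod 47), t ≡ 42·8 ≡ 7 (mod 47). So x ≡ 23 + 28·7 = 219 (mod 1316).
  Combine with x ≡ 10 (mod 29): write x = 219 + 1316·t and require 219 + 1316·t ≡ 10 (mod 29), i.e. 1316·t ≡ 10 − 219 ≡ 23 (mod 29). Since 1316^(−1) ≡ 8 (mod 29) (1316 ≡ 11 (mod 29)), t ≡ 8·23 ≡ 10 (mod 29). So x ≡ 219 + 1316·10 = 13379 (mod 38164).
Unique solution in [0, 38164): x = 13379.

Final answer: x ≡ 13379 (mod 38164); the representative in [0, 38164) is 13379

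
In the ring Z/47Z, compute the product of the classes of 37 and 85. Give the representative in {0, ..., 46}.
43

Reduce the factors first: 85 ≡ 38 (mod 47), so 37 · 85 ≡ 37 · 38 (mod 47). 37 · 38 = 1406. Dividing by 47: 1406 = 29·47 + 43. So (37 · 85) mod 47 = 43.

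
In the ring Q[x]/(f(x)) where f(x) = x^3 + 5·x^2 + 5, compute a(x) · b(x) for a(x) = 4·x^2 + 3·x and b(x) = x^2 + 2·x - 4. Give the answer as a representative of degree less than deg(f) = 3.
First multiply in Q[x] without reducing: a · b = 4·x^4 + 11·x^3 - 10·x^2 - 12·x. Now divide by f(x) = x^3 + 5·x^2 + 5, eliminating the leading term at each step:
  leading term 4·x^4: subtract (4·x)·f(x) = 4·x^4 + 20·x^3 + 20·x, leaving -9·x^3 - 10·x^2 - 32·x
  leading term -9·x^3: subtract (-9)·f(x) = -9·x^3 - 45·x^2 - 45, leaving 35·x^2 - 32·x + 45
The degree is now < 3, so this is the remainder. Hence a · b ≡ 35·x^2 - 32·x + 45 in Q[x]/(f).

Final answer: a · b ≡ 35·x^2 - 32·x + 45 (mod f(x))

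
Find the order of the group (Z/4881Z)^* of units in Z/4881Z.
|(Z/4881Z)^*| = 3252

(Z/4881Z)^* consists of the classes a with gcd(a, 4881) = 1, so its order is φ(4881). φ is multiplicative, with φ(p^e) = p^e − p^(e−1). Factorise 4881 = 3 · 1627. Then
  φ(4881) = (3 − 1) · (1627 − 1) = 2 · 1626 = 3252.
Thus |(Z/4881Z)^*| = 3252.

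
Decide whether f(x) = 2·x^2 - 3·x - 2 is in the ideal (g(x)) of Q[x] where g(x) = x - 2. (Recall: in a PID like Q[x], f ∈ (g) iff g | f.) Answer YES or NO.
YES

In Q[x] the ideal (g) consists of all multiples of g, so f ∈ (g) iff g | f, i.e. iff the remainder of f on division by g is 0. Divide f by g (g is monic, so eliminate the leading term of the running remainder at each step):
  leading term 2·x^2: subtract (2·x)·g(x) = 2·x^2 - 4·x, leaving x - 2
  leading term x: subtract (1)·g(x) = x - 2, leaving 0
The remainder is 0, so f(x) = g(x) · h(x) with h(x) = 2·x + 1. Hence g | f, i.e. f ∈ (g).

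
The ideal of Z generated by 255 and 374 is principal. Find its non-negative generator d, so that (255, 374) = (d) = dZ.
In the PID Z, (a, b) is generated by gcd(a, b). Compute gcd(374, 255) with the extended Euclidean algorithm, tracking rows (r, s, t) with s·374 + t·255 = r:
  row A: (374, 1, 0)   [1·374 + 0·255 = 374]
  row B: (255, 0, 1)   [0·374 + 1·255 = 255]
  374 = 1·255 + 119   → row C = row A − 1·row B = (119, 1, −1)   [check: 1·374 − 1·255 = 119]
  255 = 2·119 + 17   → row D = row B − 2·row C = (17, −2, 3)   [check: −2·374 + 3·255 = 17]
  119 = 7·17 + 0   → remainder 0, stop. gcd = 17 (last nonzero row D).
So gcd(255, 374) = 17, with Bézout identity −2·374 + 3·255 = 17. Containment (⊇): the Bézout identity exhibits 17 as an element of (255, 374), giving (17) ⊆ (255, 374). Containment (⊆): since 17 | 255 and 17 | 374 (255 = 17·15, 374 = 17·22), every Z-linear combination of 255 and 374 is divisible by 17, so (255, 374) ⊆ (17). Therefore (255, 374) = (17), d = 17.

Final answer: (255, 374) = (17); d = 17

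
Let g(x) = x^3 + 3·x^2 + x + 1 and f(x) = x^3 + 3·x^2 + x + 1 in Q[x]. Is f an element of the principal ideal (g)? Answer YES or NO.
In Q[x] the ideal (g) consists of all multiples of g, so f ∈ (g) iff g | f, i.e. iff the remainder of f on division by g is 0. Divide f by g (g is monic, so eliminate the leading term of the running remainder at each step):
  leading term x^3: subtract (1)·g(x) = x^3 + 3·x^2 + x + 1, leaving 0
The remainder is 0, so f(x) = g(x) · h(x) with h(x) = 1. Hence g | f, i.e. f ∈ (g).

Final answer: YES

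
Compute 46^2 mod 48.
4

Use repeated squaring. Binary(2) = 10. Walk through the bits of the exponent 2 left-to-right: at each bit after the leading one, square the running value, then multiply by 46 if the bit is 1 (always reducing mod 48):
  bit 1 = 1 (leading): start with 46.
  bit 2 = 0: square 46^2 = 2116 ≡ 4 (mod 48).
Final value: 46^2 ≡ 4 (mod 48).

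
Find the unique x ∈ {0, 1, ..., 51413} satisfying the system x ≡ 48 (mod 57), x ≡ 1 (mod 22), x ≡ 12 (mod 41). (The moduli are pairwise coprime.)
x ≡ 12189 (mod 51414); the representative in [0, 51414) is 12189

The moduli 57, 22, 41 are pairwise coprime, so by the CRT there is a unique solution mod 57·22·41 = 51414.
Solve by successive substitution. Start with x ≡ 48 (mod 57).
  Combine with x ≡ 1 (mod 22): write x = 48 + 57·t and require 48 + 57·t ≡ 1 (mod 22), i.e. 57·t ≡ 1 − 48 ≡ 19 (mod 22). Since 57^(−1) ≡ 17 (mod 22) (57 ≡ 13 (mod 22)), t ≡ 17·19 ≡ 15 (mod 22). So x ≡ 48 + 57·15 = 903 (mod 1254).
  Combine with x ≡ 12 (mod 41): write x = 903 + 1254·t and require 903 + 1254·t ≡ 12 (mod 41), i.e. 1254·t ≡ 12 − 903 ≡ 11 (mod 41). Since 1254^(−1) ≡ 12 (mod 41) (1254 ≡ 24 (mod 41)), t ≡ 12·11 ≡ 9 (mod 41). So x ≡ 903 + 1254·9 = 12189 (mod 51414).
Unique solution in [0, 51414): x = 12189.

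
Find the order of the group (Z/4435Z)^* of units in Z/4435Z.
(Z/4435Z)^* consists of the classes a with gcd(a, 4435) = 1, so its order is φ(4435). φ is multiplicative, with φ(p^e) = p^e − p^(e−1). Factorise 4435 = 5 · 887. Then
  φ(4435) = (5 − 1) · (887 − 1) = 4 · 886 = 3544.
Thus |(Z/4435Z)^*| = 3544.

Final answer: |(Z/4435Z)^*| = 3544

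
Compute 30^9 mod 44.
40

Use repeated squaring. Binary(9) = 1001. Walk through the bits of the exponent 9 left-to-right: at each bit after the leading one, square the running value, then multiply by 30 if the bit is 1 (always reducing mod 44):
  bit 1 = 1 (leading): start with 30.
  bit 2 = 0: square 30^2 = 900 ≡ 20 (mod 44).
  bit 3 = 0: square 20^2 = 400 ≡ 4 (mod 44).
  bit 4 = 1: square 4^2 = 16; bit is 1, so multiply 16·30 = 480 ≡ 40 (mod 44).
Final value: 30^9 ≡ 40 (mod 44).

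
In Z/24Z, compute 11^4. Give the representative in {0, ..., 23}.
1

Use repeated squaring. Binary(4) = 100. Walk through the bits of the exponent 4 left-to-right: at each bit after the leading one, square the running value, then multiply by 11 if the bit is 1 (always reducing mod 24):
  bit 1 = 1 (leading): start with 11.
  bit 2 = 0: square 11^2 = 121 ≡ 1 (mod 24).
  bit 3 = 0: square 1^2 = 1 (mod 24).
Final value: 11^4 ≡ 1 (mod 24).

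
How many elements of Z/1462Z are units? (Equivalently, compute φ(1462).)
An element a ∈ Z/1462Z is a unit iff gcd(a, 1462) = 1, so the number of units is φ(1462). φ is multiplicative, with φ(p^e) = p^e − p^(e−1). Factorise 1462 = 2 · 17 · 43. Then
  φ(1462) = (2 − 1) · (17 − 1) · (43 − 1) = 1 · 16 · 42 = 672.

Final answer: Z/1462Z has φ(1462) = 672 units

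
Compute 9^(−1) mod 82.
Apply the extended Euclidean algorithm to (82, 9), tracking rows (r, s, t) with s·82 + t·9 = r. Each division r_prev = q·r_cur + r_new produces the new row as (previous row) − q·(current row):
  row A: (82, 1, 0)   [1·82 + 0·9 = 82]
  row B: (9, 0, 1)   [0·82 + 1·9 = 9]
  82 = 9·9 + 1   → row C = row A − 9·row B = (1, 1, −9)   [check: 1·82 − 9·9 = 1]
  9 = 9·1 + 0   → remainder 0, stop. gcd = 1 (last nonzero row C).
The gcd is 1, so 9 is invertible mod 82. The last nonzero row gives 1·82 − 9·9 = 1, so t = −9. So 9^(−1) ≡ −9 ≡ 73 (mod 82). Verify: 9 · 73 = 657 ≡ 1 (mod 82). ✓

Final answer: 9^(−1) ≡ 73 (mod 82)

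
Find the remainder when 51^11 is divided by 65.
Use repeated squaring. Binary(11) = 1011. Walk through the bits of the exponent 11 left-to-right: at each bit after the leading one, square the running value, then multiply by 51 if the bit is 1 (always reducing mod 65):
  bit 1 = 1 (leading): start with 51.
  bit 2 = 0: square 51^2 = 2601 ≡ 1 (mod 65).
  bit 3 = 1: square 1^2 = 1; bit is 1, so multiply 1·51 = 51 (mod 65).
  bit 4 = 1: square 51^2 = 2601 ≡ 1; bit is 1, so multiply 1·51 = 51 (mod 65).
Final value: 51^11 ≡ 51 (mod 65).

Final answer: 51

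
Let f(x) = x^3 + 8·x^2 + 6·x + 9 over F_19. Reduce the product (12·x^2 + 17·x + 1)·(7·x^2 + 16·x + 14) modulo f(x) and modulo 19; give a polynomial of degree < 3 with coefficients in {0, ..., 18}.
a · b ≡ 11·x + 14 (mod f(x))

Multiply as integer polynomials: a · b = 84·x^4 + 311·x^3 + 447·x^2 + 254·x + 14. Reducing coefficients mod 19: a · b ≡ 8·x^4 + 7·x^3 + 10·x^2 + 7·x + 14. Now divide by f(x) = x^3 + 8·x^2 + 6·x + 9 in F_19[x], eliminating the leading term at each step:
  leading term 8·x^4: subtract (8·x)·f(x) = 8·x^4 + 7·x^3 + 10·x^2 + 15·x, leaving 11·x + 14 (coefficients mod 19)
The degree is now < 3, so this is the remainder. Hence a · b ≡ 11·x + 14 in F_19[x]/(f).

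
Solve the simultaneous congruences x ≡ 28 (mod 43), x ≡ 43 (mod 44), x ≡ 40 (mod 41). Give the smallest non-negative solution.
The moduli 43, 44, 41 are pairwise coprime, so by the CRT there is a unique solution mod 43·44·41 = 77572.
Solve by successive substitution. Start with x ≡ 28 (mod 43).
  Combine with x ≡ 43 (mod 44): write x = 28 + 43·t and require 28 + 43·t ≡ 43 (mod 44), i.e. 43·t ≡ 43 − 28 ≡ 15 (mod 44). Since 43^(−1) ≡ 43 (mod 44), t ≡ 43·15 ≡ 29 (mod 44). So x ≡ 28 + 43·29 = 1275 (mod 1892).
  Combine with x ≡ 40 (mod 41): write x = 1275 + 1892·t and require 1275 + 1892·t ≡ 40 (mod 41), i.e. 1892·t ≡ 40 − 1275 ≡ 36 (mod 41). Since 1892^(−1) ≡ 7 (mod 41) (1892 ≡ 6 (mod 41)), t ≡ 7·36 ≡ 6 (mod 41). So x ≡ 1275 + 1892·6 = 12627 (mod 77572).
Unique solution in [0, 77572): x = 12627.

Final answer: x ≡ 12627 (mod 77572); the representative in [0, 77572) is 12627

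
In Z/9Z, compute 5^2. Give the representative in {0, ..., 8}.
Use repeated squaring. Binary(2) = 10. Walk through the bits of the exponent 2 left-to-right: at each bit after the leading one, square the running value, then multiply by 5 if the bit is 1 (always reducing mod 9):
  bit 1 = 1 (leading): start with 5.
  bit 2 = 0: square 5^2 = 25 ≡ 7 (mod 9).
Final value: 5^2 ≡ 7 (mod 9).

Final answer: 7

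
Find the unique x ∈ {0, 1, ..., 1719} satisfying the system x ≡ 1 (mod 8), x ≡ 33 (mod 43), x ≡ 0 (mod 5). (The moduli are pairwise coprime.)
The moduli 8, 43, 5 are pairwise coprime, so by the CRT there is a unique solution mod 8·43·5 = 1720.
Solve by successive substitution. Start with x ≡ 1 (mod 8).
  Combine with x ≡ 33 (mod 43): write x = 1 + 8·t and require 1 + 8·t ≡ 33 (mod 43), i.e. 8·t ≡ 33 − 1 ≡ 32 (mod 43). Since 8^(−1) ≡ 27 (mod 43), t ≡ 27·32 ≡ 4 (mod 43). So x ≡ 1 + 8·4 = 33 (mod 344).
  Combine with x ≡ 0 (mod 5): write x = 33 + 344·t and require 33 + 344·t ≡ 0 (mod 5), i.e. 344·t ≡ 0 − 33 ≡ 2 (mod 5). Since 344^(−1) ≡ 4 (mod 5) (344 ≡ 4 (mod 5)), t ≡ 4·2 ≡ 3 (mod 5). So x ≡ 33 + 344·3 = 1065 (mod 1720).
Unique solution in [0, 1720): x = 1065.

Final answer: x ≡ 1065 (mod 1720); the representative in [0, 1720) is 1065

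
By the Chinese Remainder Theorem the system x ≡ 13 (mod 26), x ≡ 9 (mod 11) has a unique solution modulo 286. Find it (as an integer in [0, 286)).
x ≡ 273 (mod 286); the representative in [0, 286) is 273

The moduli 26, 11 are pairwise coprime, so by the CRT there is a unique solution mod 26·11 = 286.
Solve by successive substitution. Start with x ≡ 13 (mod 26).
  Combine with x ≡ 9 (mod 11): write x = 13 + 26·t and require 13 + 26·t ≡ 9 (mod 11), i.e. 26·t ≡ 9 − 13 ≡ 7 (mod 11). Since 26^(−1) ≡ 3 (mod 11) (26 ≡ 4 (mod 11)), t ≡ 3·7 ≡ 10 (mod 11). So x ≡ 13 + 26·10 = 273 (mod 286).
Unique solution in [0, 286): x = 273.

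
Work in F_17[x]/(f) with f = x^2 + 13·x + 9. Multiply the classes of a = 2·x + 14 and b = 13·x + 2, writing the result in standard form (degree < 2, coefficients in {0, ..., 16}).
a · b ≡ x + 15 (mod f(x))

Multiply as integer polynomials: a · b = 26·x^2 + 186·x + 28. Reducing coefficients mod 17: a · b ≡ 9·x^2 + 16·x + 11. Now divide by f(x) = x^2 + 13·x + 9 in F_17[x], eliminating the leading term at each step:
  leading term 9·x^2: subtract (9)·f(x) = 9·x^2 + 15·x + 13, leaving x + 15 (coefficients mod 17)
The degree is now < 2, so this is the remainder. Hence a · b ≡ x + 15 in F_17[x]/(f).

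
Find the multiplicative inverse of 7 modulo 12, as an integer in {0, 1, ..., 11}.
Apply the extended Euclidean algorithm to (12, 7), tracking rows (r, s, t) with s·12 + t·7 = r. Each division r_prev = q·r_cur + r_new produces the new row as (previous row) − q·(current row):
  row A: (12, 1, 0)   [1·12 + 0·7 = 12]
  row B: (7, 0, 1)   [0·12 + 1·7 = 7]
  12 = 1·7 + 5   → row C = row A − 1·row B = (5, 1, −1)   [check: 1·12 − 1·7 = 5]
  7 = 1·5 + 2   → row D = row B − 1·row C = (2, −1, 2)   [check: −1·12 + 2·7 = 2]
  5 = 2·2 + 1   → row E = row C − 2·row D = (1, 3, −5)   [check: 3·12 − 5·7 = 1]
  2 = 2·1 + 0   → remainder 0, stop. gcd = 1 (last nonzero row E).
The gcd is 1, so 7 is invertible mod 12. The last nonzero row gives 3·12 − 5·7 = 1, so t = −5. So 7^(−1) ≡ −5 ≡ 7 (mod 12). Verify: 7 · 7 = 49 ≡ 1 (mod 12). ✓

Final answer: 7^(−1) ≡ 7 (mod 12)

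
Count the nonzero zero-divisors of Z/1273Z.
In Z/1273Z each nonzero element is either a unit (gcd with 1273 is 1) or a zero-divisor (gcd > 1). The number of units is φ(1273): factorise 1273 = 19 · 67, so φ(1273) = (19 − 1) · (67 − 1) = 18 · 66 = 1188. The nonzero elements number 1273 − 1 = 1272. Hence the nonzero zero-divisors number 1272 − 1188 = 84.

Final answer: Z/1273Z has 84 nonzero zero-divisors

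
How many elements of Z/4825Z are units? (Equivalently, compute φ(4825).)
Z/4825Z has φ(4825) = 3840 units

An element a ∈ Z/4825Z is a unit iff gcd(a, 4825) = 1, so the number of units is φ(4825). φ is multiplicative, with φ(p^e) = p^e − p^(e−1). Factorise 4825 = 5^2 · 193. Then
  φ(4825) = (5^2 − 5^1) · (193 − 1) = 20 · 192 = 3840.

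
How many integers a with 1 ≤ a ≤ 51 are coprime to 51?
The number of a ∈ {1, ..., 51} with gcd(a, 51) = 1 is by definition Euler's totient φ(51). φ is multiplicative, with φ(p^e) = p^e − p^(e−1). Factorise 51 = 3 · 17. Then
  φ(51) = (3 − 1) · (17 − 1) = 2 · 16 = 32.
So there are 32 such integers.

Final answer: 32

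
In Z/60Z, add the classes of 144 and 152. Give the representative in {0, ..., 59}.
Reduce the summands first: 144 ≡ 24, 152 ≡ 32 (mod 60), so 144 + 152 ≡ 24 + 32 (mod 60). 24 + 32 = 56; 56 = 0·60 + 56, so (144 + 152) mod 60 = 56.

Final answer: 56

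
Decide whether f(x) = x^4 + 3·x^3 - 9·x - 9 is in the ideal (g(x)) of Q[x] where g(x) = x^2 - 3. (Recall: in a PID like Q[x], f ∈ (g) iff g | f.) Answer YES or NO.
YES

In Q[x] the ideal (g) consists of all multiples of g, so f ∈ (g) iff g | f, i.e. iff the remainder of f on division by g is 0. Divide f by g (g is monic, so eliminate the leading term of the running remainder at each step):
  leading term x^4: subtract (x^2)·g(x) = x^4 - 3·x^2, leaving 3·x^3 + 3·x^2 - 9·x - 9
  leading term 3·x^3: subtract (3·x)·g(x) = 3·x^3 - 9·x, leaving 3·x^2 - 9
  leading term 3·x^2: subtract (3)·g(x) = 3·x^2 - 9, leaving 0
The remainder is 0, so f(x) = g(x) · h(x) with h(x) = x^2 + 3·x + 3. Hence g | f, i.e. f ∈ (g).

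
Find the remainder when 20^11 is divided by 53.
Use repeated squaring. Binary(11) = 1011. Walk through the bits of the exponent 11 left-to-right: at each bit after the leading one, square the running value, then multiply by 20 if the bit is 1 (always reducing mod 53):
  bit 1 = 1 (leading): start with 20.
  bit 2 = 0: square 20^2 = 400 ≡ 29 (mod 53).
  bit 3 = 1: square 29^2 = 841 ≡ 46; bit is 1, so multiply 46·20 = 920 ≡ 19 (mod 53).
  bit 4 = 1: square 19^2 = 361 ≡ 43; bit is 1, so multiply 43·20 = 860 ≡ 12 (mod 53).
Final value: 20^11 ≡ 12 (mod 53).

Final answer: 12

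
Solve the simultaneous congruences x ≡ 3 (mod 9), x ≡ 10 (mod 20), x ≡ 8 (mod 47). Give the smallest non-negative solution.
The moduli 9, 20, 47 are pairwise coprime, so by the CRT there is a unique solution mod 9·20·47 = 8460.
Solve by successive substitution. Start with x ≡ 3 (mod 9).
  Combine with x ≡ 10 (mod 20): write x = 3 + 9·t and require 3 + 9·t ≡ 10 (mod 20), i.e. 9·t ≡ 10 − 3 ≡ 7 (mod 20). Since 9^(−1) ≡ 9 (mod 20), t ≡ 9·7 ≡ 3 (mod 20). So x ≡ 3 + 9·3 = 30 (mod 180).
  Combine with x ≡ 8 (mod 47): write x = 30 + 180·t and require 30 + 180·t ≡ 8 (mod 47), i.e. 180·t ≡ 8 − 30 ≡ 25 (mod 47). Since 180^(−1) ≡ 41 (mod 47) (180 ≡ 39 (mod 47)), t ≡ 41·25 ≡ 38 (mod 47). So x ≡ 30 + 180·38 = 6870 (mod 8460).
Unique solution in [0, 8460): x = 6870.

Final answer: x ≡ 6870 (mod 8460); the representative in [0, 8460) is 6870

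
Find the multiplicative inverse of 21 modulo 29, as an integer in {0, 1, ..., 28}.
Apply the extended Euclidean algorithm to (29, 21), tracking rows (r, s, t) with s·29 + t·21 = r. Each division r_prev = q·r_cur + r_new produces the new row as (previous row) − q·(current row):
  row A: (29, 1, 0)   [1·29 + 0·21 = 29]
  row B: (21, 0, 1)   [0·29 + 1·21 = 21]
  29 = 1·21 + 8   → row C = row A − 1·row B = (8, 1, −1)   [check: 1·29 − 1·21 = 8]
  21 = 2·8 + 5   → row D = row B − 2·row C = (5, −2, 3)   [check: −2·29 + 3·21 = 5]
  8 = 1·5 + 3   → row E = row C − 1·row D = (3, 3, −4)   [check: 3·29 − 4·21 = 3]
  5 = 1·3 + 2   → row F = row D − 1·row E = (2, −5, 7)   [check: −5·29 + 7·21 = 2]
  3 = 1·2 + 1   → row G = row E − 1·row F = (1, 8, −11)   [check: 8·29 − 11·21 = 1]
  2 = 2·1 + 0   → remainder 0, stop. gcd = 1 (last nonzero row G).
The gcd is 1, so 21 is invertible mod 29. The last nonzero row gives 8·29 − 11·21 = 1, so t = −11. So 21^(−1) ≡ −11 ≡ 18 (mod 29). Verify: 21 · 18 = 378 ≡ 1 (mod 29). ✓

Final answer: 21^(−1) ≡ 18 (mod 29)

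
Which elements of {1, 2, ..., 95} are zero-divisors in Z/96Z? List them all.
An element a ∈ Z/96Z (with a ≠ 0) is a zero-divisor iff gcd(a, 96) > 1 (because a is a unit precisely when gcd(a, n) = 1, and in Z/nZ every nonzero, non-unit element is a zero-divisor). Scan a = 1, ..., 95 and keep those with gcd(a, 96) > 1:
  gcd(2, 96) = 2, gcd(3, 96) = 3, gcd(4, 96) = 4, gcd(6, 96) = 6, gcd(8, 96) = 8, gcd(9, 96) = 3, gcd(10, 96) = 2, gcd(12, 96) = 12, gcd(14, 96) = 2, gcd(15, 96) = 3, gcd(16, 96) = 16, gcd(18, 96) = 6, gcd(20, 96) = 4, gcd(21, 96) = 3, gcd(22, 96) = 2, gcd(24, 96) = 24, gcd(26, 96) = 2, gcd(27, 96) = 3, gcd(28, 96) = 4, gcd(30, 96) = 6, gcd(32, 96) = 32, gcd(33, 96) = 3, gcd(34, 96) = 2, gcd(36, 96) = 12, gcd(38, 96) = 2, gcd(39, 96) = 3, gcd(40, 96) = 8, gcd(42, 96) = 6, gcd(44, 96) = 4, gcd(45, 96) = 3, gcd(46, 96) = 2, gcd(48, 96) = 48, gcd(50, 96) = 2, gcd(51, 96) = 3, gcd(52, 96) = 4, gcd(54, 96) = 6, gcd(56, 96) = 8, gcd(57, 96) = 3, gcd(58, 96) = 2, gcd(60, 96) = 12, gcd(62, 96) = 2, gcd(63, 96) = 3, gcd(64, 96) = 32, gcd(66, 96) = 6, gcd(68, 96) = 4, gcd(69, 96) = 3, gcd(70, 96) = 2, gcd(72, 96) = 24, gcd(74, 96) = 2, gcd(75, 96) = 3, gcd(76, 96) = 4, gcd(78, 96) = 6, gcd(80, 96) = 16, gcd(81, 96) = 3, gcd(82, 96) = 2, gcd(84, 96) = 12, gcd(86, 96) = 2, gcd(87, 96) = 3, gcd(88, 96) = 8, gcd(90, 96) = 6, gcd(92, 96) = 4, gcd(93, 96) = 3, gcd(94, 96) = 2.
All other a ∈ {1, ..., 95} have gcd(a, 96) = 1 and are units. So the nonzero zero-divisors are exactly the 63 values of a appearing in this scan.

Final answer: nonzero zero-divisors of Z/96Z = {2, 3, 4, 6, 8, 9, 10, 12, 14, 15, 16, 18, 20, 21, 22, 24, 26, 27, 28, 30, 32, 33, 34, 36, 38, 39, 40, 42, 44, 45, 46, 48, 50, 51, 52, 54, 56, 57, 58, 60, 62, 63, 64, 66, 68, 69, 70, 72, 74, 75, 76, 78, 80, 81, 82, 84, 86, 87, 88, 90, 92, 93, 94}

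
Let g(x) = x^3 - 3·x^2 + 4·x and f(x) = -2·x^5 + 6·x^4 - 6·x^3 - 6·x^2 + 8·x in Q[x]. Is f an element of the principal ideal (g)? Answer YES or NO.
In Q[x] the ideal (g) consists of all multiples of g, so f ∈ (g) iff g | f, i.e. iff the remainder of f on division by g is 0. Divide f by g (g is monic, so eliminate the leading term of the running remainder at each step):
  leading term -2·x^5: subtract (-2·x^2)·g(x) = -2·x^5 + 6·x^4 - 8·x^3, leaving 2·x^3 - 6·x^2 + 8·x
  leading term 2·x^3: subtract (2)·g(x) = 2·x^3 - 6·x^2 + 8·x, leaving 0
The remainder is 0, so f(x) = g(x) · h(x) with h(x) = 2 - 2·x^2. Hence g | f, i.e. f ∈ (g).

Final answer: YES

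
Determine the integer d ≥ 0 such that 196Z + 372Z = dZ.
In the PID Z, (a, b) is generated by gcd(a, b). Compute gcd(372, 196) with the extended Euclidean algorithm, tracking rows (r, s, t) with s·372 + t·196 = r:
  row A: (372, 1, 0)   [1·372 + 0·196 = 372]
  row B: (196, 0, 1)   [0·372 + 1·196 = 196]
  372 = 1·196 + 176   → row C = row A − 1·row B = (176, 1, −1)   [check: 1·372 − 1·196 = 176]
  196 = 1·176 + 20   → row D = row B − 1·row C = (20, −1, 2)   [check: −1·372 + 2·196 = 20]
  176 = 8·20 + 16   → row E = row C − 8·row D = (16, 9, −17)   [check: 9·372 − 17·196 = 16]
  20 = 1·16 + 4   → row F = row D − 1·row E = (4, −10, 19)   [check: −10·372 + 19·196 = 4]
  16 = 4·4 + 0   → remainder 0, stop. gcd = 4 (last nonzero row F).
So gcd(196, 372) = 4, with Bézout identity −10·372 + 19·196 = 4. Containment (⊇): the Bézout identity exhibits 4 as an element of (196, 372), giving (4) ⊆ (196, 372). Containment (⊆): since 4 | 196 and 4 | 372 (196 = 4·49, 372 = 4·93), every Z-linear combination of 196 and 372 is divisible by 4, so (196, 372) ⊆ (4). Therefore (196, 372) = (4), d = 4.

Final answer: (196, 372) = (4); d = 4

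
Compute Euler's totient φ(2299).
φ is multiplicative, with φ(p^e) = p^e − p^(e−1). Factorise 2299 = 11^2 · 19. Then
  φ(2299) = (11^2 − 11^1) · (19 − 1) = 110 · 18 = 1980.

Final answer: φ(2299) = 1980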